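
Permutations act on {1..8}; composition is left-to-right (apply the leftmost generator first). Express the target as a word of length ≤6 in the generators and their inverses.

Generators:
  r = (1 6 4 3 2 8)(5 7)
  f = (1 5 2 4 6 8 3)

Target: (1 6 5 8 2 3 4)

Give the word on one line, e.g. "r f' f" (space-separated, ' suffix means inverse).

f f f f

  after f: (1 5 2 4 6 8 3)
  after f: (1 2 6 3 5 4 8)
  after f: (1 4 3 2 8 5 6)
  after f: (1 6 5 8 2 3 4)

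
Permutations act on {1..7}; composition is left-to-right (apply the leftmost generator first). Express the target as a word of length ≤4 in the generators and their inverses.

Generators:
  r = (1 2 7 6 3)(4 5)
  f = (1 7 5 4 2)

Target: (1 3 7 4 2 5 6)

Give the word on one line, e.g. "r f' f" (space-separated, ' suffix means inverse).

  after f: (1 7 5 4 2)
  after r: (1 6 3)(4 7)
  after f': (1 6 3 2 4)(5 7)
  after r: (1 3 7 4 2 5 6)

f r f' r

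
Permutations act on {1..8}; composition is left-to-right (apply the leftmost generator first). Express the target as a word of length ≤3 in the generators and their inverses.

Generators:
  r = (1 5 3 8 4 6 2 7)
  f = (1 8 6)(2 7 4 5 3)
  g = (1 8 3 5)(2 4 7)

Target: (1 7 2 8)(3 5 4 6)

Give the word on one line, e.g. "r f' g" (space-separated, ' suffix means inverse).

r' g' f'

  after r': (1 7 2 6 4 8 3 5)
  after g': (1 4)(2 6)
  after f': (1 7 2 8)(3 5 4 6)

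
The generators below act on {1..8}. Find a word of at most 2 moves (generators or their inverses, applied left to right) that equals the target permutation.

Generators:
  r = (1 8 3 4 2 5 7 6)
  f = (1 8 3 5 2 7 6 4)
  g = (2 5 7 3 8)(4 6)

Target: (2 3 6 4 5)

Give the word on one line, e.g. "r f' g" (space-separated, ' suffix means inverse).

r f'

  after r: (1 8 3 4 2 5 7 6)
  after f': (2 3 6 4 5)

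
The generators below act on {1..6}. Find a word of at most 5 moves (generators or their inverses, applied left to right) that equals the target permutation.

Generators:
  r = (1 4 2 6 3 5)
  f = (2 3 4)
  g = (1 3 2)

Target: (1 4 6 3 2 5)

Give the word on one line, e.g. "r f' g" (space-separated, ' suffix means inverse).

  after g: (1 3 2)
  after f': (1 2)(3 4)
  after g: (2 3 4)
  after r: (1 4 6 3 2 5)

g f' g r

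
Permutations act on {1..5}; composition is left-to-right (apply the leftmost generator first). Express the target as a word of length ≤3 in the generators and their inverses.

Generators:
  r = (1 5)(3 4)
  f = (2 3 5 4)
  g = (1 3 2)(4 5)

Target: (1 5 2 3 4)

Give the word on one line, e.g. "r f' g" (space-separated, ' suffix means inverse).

  after g: (1 3 2)(4 5)
  after r: (1 4)(2 5 3)
  after f': (1 5 2 3 4)

g r f'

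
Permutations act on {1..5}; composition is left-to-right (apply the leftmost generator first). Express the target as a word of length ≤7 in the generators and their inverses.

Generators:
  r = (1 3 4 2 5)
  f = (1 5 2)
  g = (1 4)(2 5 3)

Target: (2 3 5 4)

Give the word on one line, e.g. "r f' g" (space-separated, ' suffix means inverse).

r' f' r g' f'

  after r': (1 5 2 4 3)
  after f': (2 4 3)
  after r: (1 3 5)
  after g': (1 5 4)(2 3)
  after f': (2 3 5 4)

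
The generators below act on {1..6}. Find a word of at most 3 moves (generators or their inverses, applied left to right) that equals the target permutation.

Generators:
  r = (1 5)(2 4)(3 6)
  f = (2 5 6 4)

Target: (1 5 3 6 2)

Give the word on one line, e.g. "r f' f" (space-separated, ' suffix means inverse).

  after f: (2 5 6 4)
  after r': (1 5 3 6 2)

f r'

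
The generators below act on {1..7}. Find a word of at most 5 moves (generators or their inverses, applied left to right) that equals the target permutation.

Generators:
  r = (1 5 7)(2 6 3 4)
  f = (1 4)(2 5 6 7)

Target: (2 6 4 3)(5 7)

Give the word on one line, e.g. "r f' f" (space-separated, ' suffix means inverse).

  after r: (1 5 7)(2 6 3 4)
  after f: (1 6 3)(2 7 4 5)
  after f: (1 7)(3 4 6)
  after r: (2 6 4 3)(5 7)

r f f r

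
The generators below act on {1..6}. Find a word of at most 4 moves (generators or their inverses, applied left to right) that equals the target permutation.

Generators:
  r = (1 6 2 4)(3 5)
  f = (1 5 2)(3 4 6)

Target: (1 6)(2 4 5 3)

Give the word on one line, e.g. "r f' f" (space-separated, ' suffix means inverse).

f r f'

  after f: (1 5 2)(3 4 6)
  after r: (1 3)(2 6 5 4)
  after f': (1 6)(2 4 5 3)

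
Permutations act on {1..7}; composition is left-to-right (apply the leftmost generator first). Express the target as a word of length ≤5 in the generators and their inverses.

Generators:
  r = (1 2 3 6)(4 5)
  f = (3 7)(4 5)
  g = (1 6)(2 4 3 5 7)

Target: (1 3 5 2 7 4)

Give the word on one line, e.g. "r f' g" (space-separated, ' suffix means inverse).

g' r' f' f'

  after g': (1 6)(2 7 5 3 4)
  after r': (1 3 5 2 7 4)
  after f': (1 7 5 2 3 4)
  after f': (1 3 5 2 7 4)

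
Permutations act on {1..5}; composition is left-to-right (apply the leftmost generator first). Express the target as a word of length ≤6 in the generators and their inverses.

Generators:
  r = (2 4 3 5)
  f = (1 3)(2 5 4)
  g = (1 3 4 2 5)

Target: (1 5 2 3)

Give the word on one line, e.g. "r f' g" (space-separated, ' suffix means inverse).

  after g': (1 5 2 4 3)
  after f: (1 4)
  after f: (1 2 5 4 3)
  after r': (1 5 2 3)

g' f f r'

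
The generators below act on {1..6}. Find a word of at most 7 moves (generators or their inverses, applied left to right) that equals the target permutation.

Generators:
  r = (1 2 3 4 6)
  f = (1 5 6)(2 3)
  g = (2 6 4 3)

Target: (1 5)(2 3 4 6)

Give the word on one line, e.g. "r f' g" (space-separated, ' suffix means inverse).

  after g': (2 3 4 6)
  after r': (1 6)
  after f: (2 3)(5 6)
  after f: (1 5)
  after g': (1 5)(2 3 4 6)

g' r' f f g'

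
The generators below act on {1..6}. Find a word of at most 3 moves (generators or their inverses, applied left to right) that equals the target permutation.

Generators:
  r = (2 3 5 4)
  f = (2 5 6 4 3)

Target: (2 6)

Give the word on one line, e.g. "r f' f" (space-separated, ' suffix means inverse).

f f r'

  after f: (2 5 6 4 3)
  after f: (2 6 3 5 4)
  after r': (2 6)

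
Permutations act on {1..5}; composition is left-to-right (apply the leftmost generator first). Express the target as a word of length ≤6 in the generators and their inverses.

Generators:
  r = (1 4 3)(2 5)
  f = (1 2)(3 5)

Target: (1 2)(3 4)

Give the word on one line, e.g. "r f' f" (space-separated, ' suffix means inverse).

f r' f r f

  after f: (1 2)(3 5)
  after r': (1 5 4)(2 3)
  after f: (1 3)(2 5 4)
  after r: (3 4 5)
  after f: (1 2)(3 4)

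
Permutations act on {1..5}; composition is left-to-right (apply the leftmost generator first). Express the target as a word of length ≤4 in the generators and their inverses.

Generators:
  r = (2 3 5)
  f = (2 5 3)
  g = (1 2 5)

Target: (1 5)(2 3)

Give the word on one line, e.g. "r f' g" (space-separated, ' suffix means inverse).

  after f: (2 5 3)
  after r': (2 3 5)
  after g: (1 2 3)
  after g: (1 5)(2 3)

f r' g g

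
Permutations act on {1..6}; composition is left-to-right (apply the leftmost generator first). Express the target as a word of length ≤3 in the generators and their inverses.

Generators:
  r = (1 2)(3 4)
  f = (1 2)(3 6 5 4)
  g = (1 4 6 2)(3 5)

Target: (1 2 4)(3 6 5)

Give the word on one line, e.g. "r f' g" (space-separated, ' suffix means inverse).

  after g': (1 2 6 4)(3 5)
  after f': (2 3 6 5 4)
  after r': (1 2 4)(3 6 5)

g' f' r'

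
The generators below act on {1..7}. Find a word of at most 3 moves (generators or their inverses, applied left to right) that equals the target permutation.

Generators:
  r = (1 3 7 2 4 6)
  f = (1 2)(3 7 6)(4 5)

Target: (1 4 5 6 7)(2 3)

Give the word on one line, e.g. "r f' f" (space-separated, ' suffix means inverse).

f r

  after f: (1 2)(3 7 6)(4 5)
  after r: (1 4 5 6 7)(2 3)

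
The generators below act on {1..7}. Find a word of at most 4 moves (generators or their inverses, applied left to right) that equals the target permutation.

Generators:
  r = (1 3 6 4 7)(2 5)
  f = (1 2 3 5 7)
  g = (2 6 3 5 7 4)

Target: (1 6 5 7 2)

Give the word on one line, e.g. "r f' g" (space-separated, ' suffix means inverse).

  after g': (2 4 7 5 3 6)
  after g': (2 7 3)(4 5 6)
  after r: (1 3 5 4 2)(6 7)
  after g': (1 6 5 7 2)

g' g' r g'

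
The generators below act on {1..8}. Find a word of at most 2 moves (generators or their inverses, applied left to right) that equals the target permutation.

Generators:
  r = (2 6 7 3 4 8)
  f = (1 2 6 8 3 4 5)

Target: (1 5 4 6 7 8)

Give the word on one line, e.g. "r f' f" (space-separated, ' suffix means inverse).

  after r: (2 6 7 3 4 8)
  after f': (1 5 4 6 7 8)

r f'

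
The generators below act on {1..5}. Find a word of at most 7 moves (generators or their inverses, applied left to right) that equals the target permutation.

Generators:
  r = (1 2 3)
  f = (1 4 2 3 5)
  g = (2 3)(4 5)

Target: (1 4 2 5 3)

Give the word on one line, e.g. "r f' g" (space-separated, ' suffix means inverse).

  after f': (1 5 3 2 4)
  after g': (1 4)(2 5)
  after g': (1 5 3 2 4)
  after r': (1 5 2 4 3)
  after g': (1 4 2 5 3)

f' g' g' r' g'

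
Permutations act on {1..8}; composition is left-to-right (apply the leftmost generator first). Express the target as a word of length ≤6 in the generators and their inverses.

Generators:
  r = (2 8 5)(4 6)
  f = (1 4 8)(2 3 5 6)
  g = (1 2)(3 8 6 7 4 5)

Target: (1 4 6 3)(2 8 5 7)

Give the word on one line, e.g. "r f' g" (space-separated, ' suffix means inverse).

g' r g r

  after g': (1 2)(3 5 4 7 6 8)
  after r: (1 8 3 2)(4 7)(5 6)
  after g: (1 6 3)(5 7)
  after r: (1 4 6 3)(2 8 5 7)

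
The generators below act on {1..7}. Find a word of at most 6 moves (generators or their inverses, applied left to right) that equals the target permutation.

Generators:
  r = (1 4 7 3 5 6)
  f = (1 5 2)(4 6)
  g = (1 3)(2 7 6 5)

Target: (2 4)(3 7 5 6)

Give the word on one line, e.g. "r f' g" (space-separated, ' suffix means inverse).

  after r: (1 4 7 3 5 6)
  after f: (1 6 5 4 7 3 2)
  after g': (1 7)(2 3 5 4)
  after r': (1 4 2 7 6 5)
  after r': (2 4)(3 7 5 6)

r f g' r' r'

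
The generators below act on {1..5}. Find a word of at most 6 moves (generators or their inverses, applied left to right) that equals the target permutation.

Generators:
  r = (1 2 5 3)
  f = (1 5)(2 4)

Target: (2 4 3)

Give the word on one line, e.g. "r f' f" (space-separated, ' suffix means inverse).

  after f': (1 5)(2 4)
  after r: (1 3)(2 4 5)
  after f: (1 3 5 4)
  after f: (1 3)(2 4 5)
  after r: (2 4 3)

f' r f f r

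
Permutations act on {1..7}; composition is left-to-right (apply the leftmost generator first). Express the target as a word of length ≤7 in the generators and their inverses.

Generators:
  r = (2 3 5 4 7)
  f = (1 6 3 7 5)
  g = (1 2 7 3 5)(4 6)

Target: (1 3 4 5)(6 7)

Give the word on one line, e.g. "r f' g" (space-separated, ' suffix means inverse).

  after f': (1 5 7 3 6)
  after f': (1 7 6 5 3)
  after g: (1 3 2 7 4 6)
  after g: (1 5)(2 3 7 6)
  after r': (1 3 4 5)(6 7)

f' f' g g r'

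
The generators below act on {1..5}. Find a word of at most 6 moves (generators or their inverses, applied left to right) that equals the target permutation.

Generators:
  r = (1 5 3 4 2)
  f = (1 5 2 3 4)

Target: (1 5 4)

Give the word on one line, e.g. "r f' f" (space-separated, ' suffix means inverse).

  after f': (1 4 3 2 5)
  after r: (1 2 3)
  after r: (2 4)(3 5)
  after r: (1 5 4)

f' r r r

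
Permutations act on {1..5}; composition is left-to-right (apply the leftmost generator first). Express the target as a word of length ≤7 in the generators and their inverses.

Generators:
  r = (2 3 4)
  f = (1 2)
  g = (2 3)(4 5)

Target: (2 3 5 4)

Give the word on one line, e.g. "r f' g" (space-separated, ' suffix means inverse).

f r f' g' f

  after f: (1 2)
  after r: (1 3 4 2)
  after f': (1 3 4)
  after g': (1 2 3 5 4)
  after f: (2 3 5 4)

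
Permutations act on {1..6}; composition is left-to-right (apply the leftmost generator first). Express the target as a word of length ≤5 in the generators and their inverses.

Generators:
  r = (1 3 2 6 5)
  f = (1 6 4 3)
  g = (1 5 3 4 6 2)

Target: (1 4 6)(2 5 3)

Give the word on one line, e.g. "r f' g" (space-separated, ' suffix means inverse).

f' g f' g'

  after f': (1 3 4 6)
  after g: (1 4 2)(3 6 5)
  after f': (1 6 5 4 2 3)
  after g': (1 4 6)(2 5 3)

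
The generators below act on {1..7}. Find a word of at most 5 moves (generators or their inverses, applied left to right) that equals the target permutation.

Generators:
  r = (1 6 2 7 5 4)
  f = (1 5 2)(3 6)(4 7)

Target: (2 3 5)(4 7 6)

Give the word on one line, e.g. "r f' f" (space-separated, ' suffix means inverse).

  after r': (1 4 5 7 2 6)
  after f: (1 7)(2 3 6 5 4)
  after r: (1 5)(2 3)(4 7 6)
  after f: (1 2 6 7 3)
  after f: (2 3 5)(4 7 6)

r' f r f f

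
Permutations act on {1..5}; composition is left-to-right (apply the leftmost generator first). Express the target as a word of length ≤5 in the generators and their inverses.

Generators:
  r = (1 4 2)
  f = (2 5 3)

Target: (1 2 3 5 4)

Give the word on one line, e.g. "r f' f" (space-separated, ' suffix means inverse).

  after f: (2 5 3)
  after f: (2 3 5)
  after r': (1 2 3 5 4)

f f r'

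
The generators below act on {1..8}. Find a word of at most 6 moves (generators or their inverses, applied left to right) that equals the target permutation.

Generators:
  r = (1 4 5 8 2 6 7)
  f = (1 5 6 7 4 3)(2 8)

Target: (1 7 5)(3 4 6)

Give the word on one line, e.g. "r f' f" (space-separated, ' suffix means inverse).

  after f': (1 3 4 7 6 5)(2 8)
  after r': (1 3)(2 5 7)(4 6)
  after f: (2 6 3 5 4 7 8)
  after r': (1 7 5)(3 4 6)

f' r' f r'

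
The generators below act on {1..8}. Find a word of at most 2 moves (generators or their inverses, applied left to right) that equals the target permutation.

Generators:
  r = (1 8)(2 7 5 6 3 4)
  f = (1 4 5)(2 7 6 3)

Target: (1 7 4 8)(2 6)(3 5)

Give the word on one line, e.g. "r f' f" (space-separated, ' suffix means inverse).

f' r'

  after f': (1 5 4)(2 3 6 7)
  after r': (1 7 4 8)(2 6)(3 5)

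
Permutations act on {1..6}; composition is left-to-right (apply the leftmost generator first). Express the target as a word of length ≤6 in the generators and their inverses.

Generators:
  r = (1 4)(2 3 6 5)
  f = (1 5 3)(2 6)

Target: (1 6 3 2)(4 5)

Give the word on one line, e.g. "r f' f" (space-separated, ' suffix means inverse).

f' r r r f

  after f': (1 3 5)(2 6)
  after r: (1 6 3 2 5 4)
  after r: (1 5)
  after r: (1 2 3 6 5 4)
  after f: (1 6 3 2)(4 5)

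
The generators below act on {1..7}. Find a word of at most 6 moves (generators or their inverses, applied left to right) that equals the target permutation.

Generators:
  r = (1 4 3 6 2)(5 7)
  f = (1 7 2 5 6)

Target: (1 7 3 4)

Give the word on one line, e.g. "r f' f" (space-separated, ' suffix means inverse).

  after f: (1 7 2 5 6)
  after f: (1 2 6 7 5)
  after f: (1 5 7 6 2)
  after r': (1 7 3 4)

f f f r'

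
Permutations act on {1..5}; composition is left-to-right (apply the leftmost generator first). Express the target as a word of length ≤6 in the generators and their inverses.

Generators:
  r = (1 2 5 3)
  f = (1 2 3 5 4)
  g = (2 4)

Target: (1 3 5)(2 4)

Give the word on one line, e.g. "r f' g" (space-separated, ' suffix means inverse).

r g f' f' g

  after r: (1 2 5 3)
  after g: (1 4 2 5 3)
  after f': (1 5 2 3 4)
  after f': (1 3 5)
  after g: (1 3 5)(2 4)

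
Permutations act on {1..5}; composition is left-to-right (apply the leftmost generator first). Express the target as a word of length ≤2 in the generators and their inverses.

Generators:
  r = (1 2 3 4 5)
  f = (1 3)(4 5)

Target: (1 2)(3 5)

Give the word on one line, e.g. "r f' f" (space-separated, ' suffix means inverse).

r f'

  after r: (1 2 3 4 5)
  after f': (1 2)(3 5)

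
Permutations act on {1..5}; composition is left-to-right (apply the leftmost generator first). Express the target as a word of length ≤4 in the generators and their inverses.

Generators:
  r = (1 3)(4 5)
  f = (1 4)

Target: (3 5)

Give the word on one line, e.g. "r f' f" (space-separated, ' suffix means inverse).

  after r': (1 3)(4 5)
  after f': (1 3 4 5)
  after r: (3 5)

r' f' r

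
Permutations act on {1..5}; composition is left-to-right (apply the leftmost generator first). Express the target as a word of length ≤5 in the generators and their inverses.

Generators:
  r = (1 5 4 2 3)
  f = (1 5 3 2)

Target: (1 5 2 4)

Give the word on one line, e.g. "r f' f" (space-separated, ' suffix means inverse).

  after r: (1 5 4 2 3)
  after f': (2 5 4 3)
  after r: (1 5 2 4)

r f' r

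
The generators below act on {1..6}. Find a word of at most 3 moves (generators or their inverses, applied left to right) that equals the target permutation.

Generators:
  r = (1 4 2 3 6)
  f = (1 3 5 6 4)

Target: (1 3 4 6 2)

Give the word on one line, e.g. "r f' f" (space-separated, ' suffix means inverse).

  after r: (1 4 2 3 6)
  after r: (1 2 6 4 3)
  after r: (1 3 4 6 2)

r r r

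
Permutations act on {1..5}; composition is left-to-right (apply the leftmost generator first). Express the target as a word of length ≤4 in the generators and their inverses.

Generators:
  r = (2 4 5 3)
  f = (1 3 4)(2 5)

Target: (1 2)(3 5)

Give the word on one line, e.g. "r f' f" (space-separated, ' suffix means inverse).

  after f': (1 4 3)(2 5)
  after f': (1 3 4)
  after r': (1 5 4)(2 3)
  after f': (1 2)(3 5)

f' f' r' f'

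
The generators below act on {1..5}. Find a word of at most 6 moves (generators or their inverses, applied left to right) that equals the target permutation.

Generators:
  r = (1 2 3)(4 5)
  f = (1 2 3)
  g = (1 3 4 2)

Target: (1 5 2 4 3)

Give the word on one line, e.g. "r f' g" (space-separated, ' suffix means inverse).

g' f g r g

  after g': (1 2 4 3)
  after f: (1 3 2 4)
  after g: (1 4 3)
  after r: (1 5 4)(2 3)
  after g: (1 5 2 4 3)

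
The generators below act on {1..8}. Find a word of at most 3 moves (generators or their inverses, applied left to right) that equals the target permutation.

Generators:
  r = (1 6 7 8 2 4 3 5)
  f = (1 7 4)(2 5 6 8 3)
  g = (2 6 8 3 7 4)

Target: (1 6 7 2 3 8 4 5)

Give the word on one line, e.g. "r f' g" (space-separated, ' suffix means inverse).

f r'

  after f: (1 7 4)(2 5 6 8 3)
  after r': (1 6 7 2 3 8 4 5)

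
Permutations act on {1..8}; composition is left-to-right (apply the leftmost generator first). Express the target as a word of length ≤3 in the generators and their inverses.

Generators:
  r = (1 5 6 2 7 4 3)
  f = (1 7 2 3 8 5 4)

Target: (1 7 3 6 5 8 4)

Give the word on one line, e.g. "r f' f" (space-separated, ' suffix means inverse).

f' r'

  after f': (1 4 5 8 3 2 7)
  after r': (1 7 3 6 5 8 4)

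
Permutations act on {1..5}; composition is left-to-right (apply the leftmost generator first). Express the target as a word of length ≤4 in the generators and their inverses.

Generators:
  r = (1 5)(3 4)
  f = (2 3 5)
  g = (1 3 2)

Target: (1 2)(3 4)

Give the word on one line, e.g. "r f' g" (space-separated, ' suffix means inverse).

r' g f

  after r': (1 5)(3 4)
  after g: (1 5 3 4 2)
  after f: (1 2)(3 4)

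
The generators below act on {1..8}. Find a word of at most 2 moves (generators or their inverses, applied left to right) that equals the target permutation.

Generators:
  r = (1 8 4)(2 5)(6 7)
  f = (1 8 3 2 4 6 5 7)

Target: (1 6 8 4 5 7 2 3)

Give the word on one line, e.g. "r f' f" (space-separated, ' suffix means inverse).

  after f': (1 7 5 6 4 2 3 8)
  after r': (1 6 8 4 5 7 2 3)

f' r'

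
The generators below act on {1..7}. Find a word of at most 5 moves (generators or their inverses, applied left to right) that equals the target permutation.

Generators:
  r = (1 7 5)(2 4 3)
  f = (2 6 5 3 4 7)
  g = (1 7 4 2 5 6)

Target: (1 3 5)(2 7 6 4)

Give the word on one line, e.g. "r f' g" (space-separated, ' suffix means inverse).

  after g: (1 7 4 2 5 6)
  after f: (1 2 3 4 6)
  after r: (1 4 6 7 5)
  after f': (1 3 5)(2 7 6 4)

g f r f'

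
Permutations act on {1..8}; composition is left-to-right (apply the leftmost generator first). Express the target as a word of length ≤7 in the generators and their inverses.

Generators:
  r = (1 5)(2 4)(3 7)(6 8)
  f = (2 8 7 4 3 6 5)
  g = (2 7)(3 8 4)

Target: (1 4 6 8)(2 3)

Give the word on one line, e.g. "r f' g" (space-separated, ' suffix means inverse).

  after r': (1 5)(2 4)(3 7)(6 8)
  after g: (1 5)(2 3)(4 7 8 6)
  after g: (1 5)(2 8 6 3 7 4)
  after f: (1 2 7 3 4 8 5)
  after r: (1 4 6 8)(2 3)

r' g g f r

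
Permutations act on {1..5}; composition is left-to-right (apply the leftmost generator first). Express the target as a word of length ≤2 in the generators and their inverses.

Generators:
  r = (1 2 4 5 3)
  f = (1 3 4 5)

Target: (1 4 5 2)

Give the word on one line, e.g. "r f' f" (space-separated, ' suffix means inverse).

f' r'

  after f': (1 5 4 3)
  after r': (1 4 5 2)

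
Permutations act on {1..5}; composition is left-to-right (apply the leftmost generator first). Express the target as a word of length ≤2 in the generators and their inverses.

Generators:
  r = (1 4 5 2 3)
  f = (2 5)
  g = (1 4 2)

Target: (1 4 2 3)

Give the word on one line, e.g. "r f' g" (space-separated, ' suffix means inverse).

r f

  after r: (1 4 5 2 3)
  after f: (1 4 2 3)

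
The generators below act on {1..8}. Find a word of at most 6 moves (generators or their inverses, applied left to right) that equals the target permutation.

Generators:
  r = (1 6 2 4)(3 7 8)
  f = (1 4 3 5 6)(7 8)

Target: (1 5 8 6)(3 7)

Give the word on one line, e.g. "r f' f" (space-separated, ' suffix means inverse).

r f' r r

  after r: (1 6 2 4)(3 7 8)
  after f': (1 5 3 8 4 6 2)
  after r: (1 5 7 8)(2 6 4)
  after r: (1 5 8 6)(3 7)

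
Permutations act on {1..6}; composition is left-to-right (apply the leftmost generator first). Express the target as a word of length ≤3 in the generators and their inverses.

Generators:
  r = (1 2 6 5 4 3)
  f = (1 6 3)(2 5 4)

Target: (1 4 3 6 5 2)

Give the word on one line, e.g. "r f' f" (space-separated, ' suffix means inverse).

f r' f'

  after f: (1 6 3)(2 5 4)
  after r': (1 2 6 4)
  after f': (1 4 3 6 5 2)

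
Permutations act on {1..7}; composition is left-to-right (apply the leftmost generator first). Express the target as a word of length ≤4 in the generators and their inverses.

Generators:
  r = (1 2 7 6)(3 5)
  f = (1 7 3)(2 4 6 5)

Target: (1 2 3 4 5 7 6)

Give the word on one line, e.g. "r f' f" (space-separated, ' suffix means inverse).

r' f f

  after r': (1 6 7 2)(3 5)
  after f: (1 5)(2 7 4 6 3)
  after f: (1 2 3 4 5 7 6)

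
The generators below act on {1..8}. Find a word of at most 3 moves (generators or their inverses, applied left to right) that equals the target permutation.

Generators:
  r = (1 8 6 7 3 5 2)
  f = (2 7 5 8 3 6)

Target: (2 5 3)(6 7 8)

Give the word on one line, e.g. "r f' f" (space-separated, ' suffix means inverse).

  after f: (2 7 5 8 3 6)
  after f: (2 5 3)(6 7 8)

f f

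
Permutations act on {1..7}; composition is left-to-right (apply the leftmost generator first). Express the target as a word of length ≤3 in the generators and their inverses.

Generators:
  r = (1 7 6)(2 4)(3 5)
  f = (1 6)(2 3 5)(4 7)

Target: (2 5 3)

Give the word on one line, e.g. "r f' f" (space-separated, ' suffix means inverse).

  after f: (1 6)(2 3 5)(4 7)
  after f: (2 5 3)

f f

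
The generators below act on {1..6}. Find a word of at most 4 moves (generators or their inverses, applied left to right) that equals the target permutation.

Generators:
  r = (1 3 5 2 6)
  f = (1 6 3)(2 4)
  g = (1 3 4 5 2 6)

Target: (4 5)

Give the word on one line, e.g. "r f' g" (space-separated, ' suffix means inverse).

g' r

  after g': (1 6 2 5 4 3)
  after r: (4 5)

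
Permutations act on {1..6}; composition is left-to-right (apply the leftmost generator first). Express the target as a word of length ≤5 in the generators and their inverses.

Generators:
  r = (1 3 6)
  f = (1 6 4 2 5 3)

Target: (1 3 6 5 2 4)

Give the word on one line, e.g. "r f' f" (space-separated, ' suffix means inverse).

  after r': (1 6 3)
  after f': (2 4 6 5)
  after r: (1 3 6 5 2 4)

r' f' r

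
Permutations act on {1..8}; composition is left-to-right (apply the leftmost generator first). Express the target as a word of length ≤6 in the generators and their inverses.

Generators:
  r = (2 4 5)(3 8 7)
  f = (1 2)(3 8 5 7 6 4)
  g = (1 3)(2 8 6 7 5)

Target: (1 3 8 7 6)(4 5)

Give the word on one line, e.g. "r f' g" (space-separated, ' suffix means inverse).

g f' r f r

  after g: (1 3)(2 8 6 7 5)
  after f': (1 4 6 5)(2 3)(7 8)
  after r: (1 5)(2 8 3 4 6)
  after f: (1 7 6)(2 5)
  after r: (1 3 8 7 6)(4 5)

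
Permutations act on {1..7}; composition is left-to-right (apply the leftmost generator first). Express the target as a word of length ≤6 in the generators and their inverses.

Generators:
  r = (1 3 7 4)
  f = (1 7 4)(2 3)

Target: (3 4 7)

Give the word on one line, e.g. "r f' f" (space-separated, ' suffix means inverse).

  after r: (1 3 7 4)
  after f: (1 2 3 4 7)
  after f: (1 3)
  after r': (3 4 7)

r f f r'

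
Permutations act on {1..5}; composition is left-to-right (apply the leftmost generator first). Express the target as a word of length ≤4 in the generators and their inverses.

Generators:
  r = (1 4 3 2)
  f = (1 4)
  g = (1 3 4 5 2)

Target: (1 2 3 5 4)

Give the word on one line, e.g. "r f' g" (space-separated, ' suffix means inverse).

f g g f'

  after f: (1 4)
  after g: (1 5 2)(3 4)
  after g: (1 2 3 5)
  after f': (1 2 3 5 4)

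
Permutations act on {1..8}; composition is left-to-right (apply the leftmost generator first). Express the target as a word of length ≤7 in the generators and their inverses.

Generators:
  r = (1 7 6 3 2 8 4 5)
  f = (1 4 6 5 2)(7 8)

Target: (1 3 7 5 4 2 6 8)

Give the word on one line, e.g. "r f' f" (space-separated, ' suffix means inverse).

r f' r' r' f'

  after r: (1 7 6 3 2 8 4 5)
  after f': (1 8)(2 7 4 6 3 5)
  after r': (1 2)(3 4 7 8 5)
  after r': (1 3 8 4)(2 5 6 7)
  after f': (1 3 7 5 4 2 6 8)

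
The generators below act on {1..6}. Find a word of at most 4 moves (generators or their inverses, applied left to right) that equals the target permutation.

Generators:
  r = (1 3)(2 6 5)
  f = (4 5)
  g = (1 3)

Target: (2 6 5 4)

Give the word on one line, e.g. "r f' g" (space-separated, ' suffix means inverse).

  after f: (4 5)
  after g: (1 3)(4 5)
  after r: (2 6 5 4)

f g r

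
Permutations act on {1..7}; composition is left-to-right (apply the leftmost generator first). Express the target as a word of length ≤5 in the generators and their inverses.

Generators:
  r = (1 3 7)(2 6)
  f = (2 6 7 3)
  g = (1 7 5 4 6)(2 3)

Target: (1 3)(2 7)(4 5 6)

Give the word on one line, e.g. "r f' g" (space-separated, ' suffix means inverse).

r' r' g' f'

  after r': (1 7 3)(2 6)
  after r': (1 3 7)
  after g': (1 2 3)(4 5 7 6)
  after f': (1 3)(2 7)(4 5 6)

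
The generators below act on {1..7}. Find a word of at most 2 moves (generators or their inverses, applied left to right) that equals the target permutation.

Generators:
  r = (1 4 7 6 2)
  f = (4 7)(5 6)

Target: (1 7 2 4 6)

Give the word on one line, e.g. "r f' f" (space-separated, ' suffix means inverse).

r r

  after r: (1 4 7 6 2)
  after r: (1 7 2 4 6)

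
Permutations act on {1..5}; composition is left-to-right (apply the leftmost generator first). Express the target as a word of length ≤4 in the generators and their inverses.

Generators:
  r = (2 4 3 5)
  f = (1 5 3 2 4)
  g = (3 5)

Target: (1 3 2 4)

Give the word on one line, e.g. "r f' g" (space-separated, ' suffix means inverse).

f g'

  after f: (1 5 3 2 4)
  after g': (1 3 2 4)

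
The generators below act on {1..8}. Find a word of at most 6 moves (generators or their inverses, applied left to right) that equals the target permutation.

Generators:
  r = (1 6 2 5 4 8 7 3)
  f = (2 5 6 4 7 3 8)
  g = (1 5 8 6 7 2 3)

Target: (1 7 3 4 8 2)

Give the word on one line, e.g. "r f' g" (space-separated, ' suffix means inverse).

r g' f' f'

  after r: (1 6 2 5 4 8 7 3)
  after g': (1 8 6 7 2)(4 5)
  after f': (1 3 7 8 5 6 4 2)
  after f': (1 7 3 4 8 2)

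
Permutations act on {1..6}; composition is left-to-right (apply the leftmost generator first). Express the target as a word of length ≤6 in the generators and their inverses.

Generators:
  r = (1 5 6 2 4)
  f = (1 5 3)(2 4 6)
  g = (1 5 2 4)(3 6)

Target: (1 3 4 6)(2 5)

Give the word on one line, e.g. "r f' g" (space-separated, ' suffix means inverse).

g r' f' r'

  after g: (1 5 2 4)(3 6)
  after r': (3 5 6)
  after f': (1 3)(2 6 5 4)
  after r': (1 3 4 6)(2 5)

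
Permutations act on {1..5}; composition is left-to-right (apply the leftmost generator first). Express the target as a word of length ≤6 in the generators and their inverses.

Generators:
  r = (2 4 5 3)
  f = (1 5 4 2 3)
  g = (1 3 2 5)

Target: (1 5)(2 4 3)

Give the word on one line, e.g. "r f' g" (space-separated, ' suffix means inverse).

g g f r'

  after g: (1 3 2 5)
  after g: (1 2)(3 5)
  after f: (1 3 4 2 5)
  after r': (1 5)(2 4 3)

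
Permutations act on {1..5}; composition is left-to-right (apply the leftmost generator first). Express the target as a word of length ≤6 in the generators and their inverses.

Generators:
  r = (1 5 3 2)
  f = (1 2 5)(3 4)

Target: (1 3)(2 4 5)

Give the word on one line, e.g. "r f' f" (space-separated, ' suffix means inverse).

r' f f f r'

  after r': (1 2 3 5)
  after f: (1 5 2 4 3)
  after f: (2 3)
  after f: (1 2 4 3 5)
  after r': (1 3)(2 4 5)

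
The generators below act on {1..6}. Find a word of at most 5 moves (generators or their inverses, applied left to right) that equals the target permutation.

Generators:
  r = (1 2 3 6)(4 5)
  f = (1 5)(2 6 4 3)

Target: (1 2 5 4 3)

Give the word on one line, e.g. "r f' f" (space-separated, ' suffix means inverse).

f f r

  after f: (1 5)(2 6 4 3)
  after f: (2 4)(3 6)
  after r: (1 2 5 4 3)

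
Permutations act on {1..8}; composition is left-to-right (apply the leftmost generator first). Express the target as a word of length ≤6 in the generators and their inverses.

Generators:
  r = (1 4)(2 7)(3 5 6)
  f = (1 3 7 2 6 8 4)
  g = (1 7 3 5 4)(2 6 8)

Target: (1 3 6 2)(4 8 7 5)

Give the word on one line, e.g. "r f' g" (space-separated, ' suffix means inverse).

  after r': (1 4)(2 7)(3 6 5)
  after g: (2 3 8)(4 7 6)
  after r: (1 4 2 5 6)(3 8 7)
  after g: (2 4 6 7 5 8 3)
  after f: (1 3 6 2)(4 8 7 5)

r' g r g f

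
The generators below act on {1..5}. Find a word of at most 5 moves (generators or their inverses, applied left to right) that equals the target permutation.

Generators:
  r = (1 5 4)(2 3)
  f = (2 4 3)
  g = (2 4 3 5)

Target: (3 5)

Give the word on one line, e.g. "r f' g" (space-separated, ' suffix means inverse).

g' g' g' f f

  after g': (2 5 3 4)
  after g': (2 3)(4 5)
  after g': (2 4 3 5)
  after f: (2 3 5 4)
  after f: (3 5)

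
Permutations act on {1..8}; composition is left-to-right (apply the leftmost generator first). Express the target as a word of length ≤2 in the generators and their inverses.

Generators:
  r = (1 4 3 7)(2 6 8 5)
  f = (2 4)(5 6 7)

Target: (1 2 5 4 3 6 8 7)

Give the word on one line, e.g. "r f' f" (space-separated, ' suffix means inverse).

  after r: (1 4 3 7)(2 6 8 5)
  after f': (1 2 5 4 3 6 8 7)

r f'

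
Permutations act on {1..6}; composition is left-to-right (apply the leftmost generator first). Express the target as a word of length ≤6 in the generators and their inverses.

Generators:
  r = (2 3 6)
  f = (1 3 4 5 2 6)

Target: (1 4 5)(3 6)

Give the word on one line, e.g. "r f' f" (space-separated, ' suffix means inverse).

  after r: (2 3 6)
  after f': (1 6 5 4 3 2)
  after r: (1 2)(4 6 5)
  after f': (1 5 3)(2 6 4)
  after f': (1 4 5)(3 6)

r f' r f' f'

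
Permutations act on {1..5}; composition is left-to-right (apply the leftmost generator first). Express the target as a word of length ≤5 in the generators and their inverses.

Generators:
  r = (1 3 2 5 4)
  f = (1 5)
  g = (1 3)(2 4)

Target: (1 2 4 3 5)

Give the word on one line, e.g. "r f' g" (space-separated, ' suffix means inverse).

g' r' g' r

  after g': (1 3)(2 4)
  after r': (2 5)(3 4)
  after g': (1 3 2 5 4)
  after r: (1 2 4 3 5)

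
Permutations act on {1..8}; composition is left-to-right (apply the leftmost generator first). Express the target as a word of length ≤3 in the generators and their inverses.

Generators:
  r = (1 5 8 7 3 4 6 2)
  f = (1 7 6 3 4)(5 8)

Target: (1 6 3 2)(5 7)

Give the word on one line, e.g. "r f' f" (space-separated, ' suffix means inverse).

  after f': (1 4 3 6 7)(5 8)
  after r: (1 6 3 2)(5 7)

f' r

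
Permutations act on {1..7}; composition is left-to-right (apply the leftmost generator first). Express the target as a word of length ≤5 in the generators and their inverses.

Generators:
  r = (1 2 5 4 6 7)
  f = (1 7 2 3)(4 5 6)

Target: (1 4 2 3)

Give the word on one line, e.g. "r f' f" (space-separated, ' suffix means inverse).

r' r' f f r

  after r': (1 7 6 4 5 2)
  after r': (1 6 5)(2 7 4)
  after f: (1 4 3)(5 7)
  after f: (1 5 2 3 7 6 4)
  after r: (1 4 2 3)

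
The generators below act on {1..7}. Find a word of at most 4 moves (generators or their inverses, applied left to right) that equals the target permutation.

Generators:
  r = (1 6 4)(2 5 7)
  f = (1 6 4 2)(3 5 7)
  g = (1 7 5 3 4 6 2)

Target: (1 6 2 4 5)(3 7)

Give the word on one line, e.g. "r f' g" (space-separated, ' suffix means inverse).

  after f': (1 2 4 6)(3 7 5)
  after g: (2 6 7 3 5 4)
  after r: (1 6 2 4 5)(3 7)

f' g r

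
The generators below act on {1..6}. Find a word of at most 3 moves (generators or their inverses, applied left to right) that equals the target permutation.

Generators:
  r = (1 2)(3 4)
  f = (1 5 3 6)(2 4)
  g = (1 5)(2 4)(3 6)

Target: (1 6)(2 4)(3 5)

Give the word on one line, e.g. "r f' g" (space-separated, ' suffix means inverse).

g' f' f'

  after g': (1 5)(2 4)(3 6)
  after f': (5 6)
  after f': (1 6)(2 4)(3 5)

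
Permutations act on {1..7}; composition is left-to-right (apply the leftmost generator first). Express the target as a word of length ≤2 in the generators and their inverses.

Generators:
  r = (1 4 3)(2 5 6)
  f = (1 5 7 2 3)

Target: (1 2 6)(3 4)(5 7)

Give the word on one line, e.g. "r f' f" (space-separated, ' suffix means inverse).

r' f'

  after r': (1 3 4)(2 6 5)
  after f': (1 2 6)(3 4)(5 7)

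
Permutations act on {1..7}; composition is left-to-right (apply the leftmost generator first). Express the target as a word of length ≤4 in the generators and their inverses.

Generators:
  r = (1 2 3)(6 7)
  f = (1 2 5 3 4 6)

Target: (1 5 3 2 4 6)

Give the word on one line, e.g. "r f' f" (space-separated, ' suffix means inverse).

r' r' f

  after r': (1 3 2)(6 7)
  after r': (1 2 3)
  after f: (1 5 3 2 4 6)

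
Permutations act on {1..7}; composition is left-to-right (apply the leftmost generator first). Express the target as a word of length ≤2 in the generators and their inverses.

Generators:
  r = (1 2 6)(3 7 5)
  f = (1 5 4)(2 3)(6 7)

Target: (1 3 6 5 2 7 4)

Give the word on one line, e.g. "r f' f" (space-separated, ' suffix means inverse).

  after r: (1 2 6)(3 7 5)
  after f: (1 3 6 5 2 7 4)

r f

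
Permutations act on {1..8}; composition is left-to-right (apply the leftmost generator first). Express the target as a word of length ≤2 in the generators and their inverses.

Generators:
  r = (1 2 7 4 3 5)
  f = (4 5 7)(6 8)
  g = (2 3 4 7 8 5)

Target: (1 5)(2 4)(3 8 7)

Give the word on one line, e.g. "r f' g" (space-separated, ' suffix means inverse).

  after r: (1 2 7 4 3 5)
  after g': (1 5)(2 4)(3 8 7)

r g'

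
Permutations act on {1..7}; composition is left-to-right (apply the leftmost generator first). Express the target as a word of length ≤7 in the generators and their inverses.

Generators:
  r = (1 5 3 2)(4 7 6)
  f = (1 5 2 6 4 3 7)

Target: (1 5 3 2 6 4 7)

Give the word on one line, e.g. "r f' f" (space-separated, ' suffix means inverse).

f r' f r' f

  after f: (1 5 2 6 4 3 7)
  after r': (2 7)(3 4 5)
  after f: (1 5 7 6 4 2)
  after r': (3 5 4)
  after f: (1 5 3 2 6 4 7)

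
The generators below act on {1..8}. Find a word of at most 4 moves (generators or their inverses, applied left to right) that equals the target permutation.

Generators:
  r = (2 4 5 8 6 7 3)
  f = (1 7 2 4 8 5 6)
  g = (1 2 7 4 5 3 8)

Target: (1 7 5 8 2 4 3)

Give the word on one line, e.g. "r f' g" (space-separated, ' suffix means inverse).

g g

  after g: (1 2 7 4 5 3 8)
  after g: (1 7 5 8 2 4 3)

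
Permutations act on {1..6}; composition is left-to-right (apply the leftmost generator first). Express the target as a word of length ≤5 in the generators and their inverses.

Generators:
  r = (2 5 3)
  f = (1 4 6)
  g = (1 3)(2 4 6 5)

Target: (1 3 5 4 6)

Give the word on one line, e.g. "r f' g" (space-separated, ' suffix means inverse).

r' f g f g'

  after r': (2 3 5)
  after f: (1 4 6)(2 3 5)
  after g: (1 6 3 2)(4 5)
  after f: (2 4 5 6 3)
  after g': (1 3 5 4 6)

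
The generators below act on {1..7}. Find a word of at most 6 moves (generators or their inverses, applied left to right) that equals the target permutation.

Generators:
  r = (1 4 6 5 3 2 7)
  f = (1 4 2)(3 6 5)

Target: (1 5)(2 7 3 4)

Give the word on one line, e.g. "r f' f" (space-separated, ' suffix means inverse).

  after f: (1 4 2)(3 6 5)
  after r: (1 6 3 5 2 4 7)
  after f': (1 3 6 5 4 7 2)
  after r': (1 5)(2 7 3 4)

f r f' r'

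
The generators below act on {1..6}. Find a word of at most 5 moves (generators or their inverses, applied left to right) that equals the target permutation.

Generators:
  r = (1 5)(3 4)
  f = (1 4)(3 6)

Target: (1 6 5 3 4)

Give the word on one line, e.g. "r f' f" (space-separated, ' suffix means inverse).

  after f': (1 4)(3 6)
  after r: (1 3 6 4 5)
  after f': (1 6)(4 5)
  after r: (1 6 5 3 4)

f' r f' r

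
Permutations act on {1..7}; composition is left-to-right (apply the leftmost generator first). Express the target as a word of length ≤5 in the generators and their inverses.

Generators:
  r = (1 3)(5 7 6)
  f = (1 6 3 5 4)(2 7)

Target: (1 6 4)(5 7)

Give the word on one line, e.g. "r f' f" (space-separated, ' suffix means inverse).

  after f': (1 4 5 3 6)(2 7)
  after f': (1 5 6 4 3)
  after r': (1 6 4)(5 7)

f' f' r'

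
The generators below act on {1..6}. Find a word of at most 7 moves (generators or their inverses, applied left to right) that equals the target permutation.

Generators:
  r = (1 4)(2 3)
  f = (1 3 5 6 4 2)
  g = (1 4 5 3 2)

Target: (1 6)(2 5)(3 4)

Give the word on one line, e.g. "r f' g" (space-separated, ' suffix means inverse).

f' r' f f r'

  after f': (1 2 4 6 5 3)
  after r': (1 3 4 6 5 2)
  after f: (1 5)(2 3)
  after f: (1 6 4 2 5 3)
  after r': (1 6)(2 5)(3 4)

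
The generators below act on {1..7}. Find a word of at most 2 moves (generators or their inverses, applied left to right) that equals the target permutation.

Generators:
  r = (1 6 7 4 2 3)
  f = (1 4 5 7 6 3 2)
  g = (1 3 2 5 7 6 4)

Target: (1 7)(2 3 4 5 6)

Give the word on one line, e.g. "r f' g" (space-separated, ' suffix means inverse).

f r'

  after f: (1 4 5 7 6 3 2)
  after r': (1 7)(2 3 4 5 6)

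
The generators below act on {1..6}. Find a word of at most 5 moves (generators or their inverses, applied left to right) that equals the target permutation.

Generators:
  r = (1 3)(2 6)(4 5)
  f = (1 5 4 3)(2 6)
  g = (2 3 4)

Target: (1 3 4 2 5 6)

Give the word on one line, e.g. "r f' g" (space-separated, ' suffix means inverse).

  after g: (2 3 4)
  after r: (1 3 5 4 6 2)
  after g: (1 4 6 3 5 2)
  after f: (1 3 4 2 5 6)

g r g f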